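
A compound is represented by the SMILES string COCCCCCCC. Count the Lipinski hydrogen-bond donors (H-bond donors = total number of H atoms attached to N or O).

Donors: find every N or O and count the H atoms it carries.
  atom 2 (O): bond orders sum to 2 → 0 H
Lipinski HBD = 0.

0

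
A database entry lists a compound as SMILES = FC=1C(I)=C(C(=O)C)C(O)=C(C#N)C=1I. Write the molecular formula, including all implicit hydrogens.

Walk through each heavy atom and fill implicit hydrogens from standard valence (C 4, N 3, O 2, S 2, halogen 1):
  atom 1: F (halogen, monovalent) → 0 H
  atom 2: C, bond orders sum to 4 (valence 4) → 0 H
  atom 3: C, bond orders sum to 4 (valence 4) → 0 H
  atom 4: I (halogen, monovalent) → 0 H
  atom 5: C, bond orders sum to 4 (valence 4) → 0 H
  atom 6: C, bond orders sum to 4 (valence 4) → 0 H
  atom 7: O, bond orders sum to 2 (valence 2) → 0 H
  atom 8: C, bond orders sum to 1 (valence 4) → 3 H
  atom 9: C, bond orders sum to 4 (valence 4) → 0 H
  atom 10: O, bond orders sum to 1 (valence 2) → 1 H
  atom 11: C, bond orders sum to 4 (valence 4) → 0 H
  atom 12: C, bond orders sum to 4 (valence 4) → 0 H
  atom 13: N, bond orders sum to 3 (valence 3) → 0 H
  atom 14: C, bond orders sum to 4 (valence 4) → 0 H
  atom 15: I (halogen, monovalent) → 0 H
Totals → C:9, H:4, F:1, I:2, N:1, O:2.

C9H4FI2NO2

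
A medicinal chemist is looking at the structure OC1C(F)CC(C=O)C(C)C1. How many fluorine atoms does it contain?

Scan the SMILES for F atoms (remember two-letter symbols like Cl and Br are single atoms).
Fluorine count: 1.

1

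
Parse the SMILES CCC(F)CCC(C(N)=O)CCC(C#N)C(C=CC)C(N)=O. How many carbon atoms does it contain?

Count every carbon token in the SMILES (each C, including those in ring-closure positions and inside branches).
Carbon count: 16.

16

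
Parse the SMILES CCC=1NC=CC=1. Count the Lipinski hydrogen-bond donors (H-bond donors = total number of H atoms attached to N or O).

Donors: find every N or O and count the H atoms it carries.
  atom 4 (N): bond orders sum to 2 → 1 H
Lipinski HBD = 1.

1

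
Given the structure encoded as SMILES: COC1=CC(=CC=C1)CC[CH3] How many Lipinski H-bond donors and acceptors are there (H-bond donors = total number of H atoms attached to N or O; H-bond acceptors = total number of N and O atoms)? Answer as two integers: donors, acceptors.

Donors: find every N or O and count the H atoms it carries.
  atom 2 (O): bond orders sum to 2 → 0 H
Lipinski HBD = 0.
Acceptors: N atoms = 0, O atoms = 1 → HBA = 1.

0, 1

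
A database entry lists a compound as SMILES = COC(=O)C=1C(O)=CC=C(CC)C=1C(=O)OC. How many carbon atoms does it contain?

12

Count every carbon token in the SMILES (each C, including those in ring-closure positions and inside branches).
Carbon count: 12.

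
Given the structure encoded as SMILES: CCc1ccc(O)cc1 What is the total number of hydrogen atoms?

10

Walk through each heavy atom and fill implicit hydrogens from standard valence (C 4, N 3, O 2, S 2, halogen 1); for lowercase aromatic atoms, an aromatic c carries 1 H when it has two neighbours and 0 H with three, and aromatic n carries 0 H:
  atom 1: C, bond orders sum to 1 (valence 4) → 3 H
  atom 2: C, bond orders sum to 2 (valence 4) → 2 H
  atom 3: aromatic c, 3 neighbours → 0 H
  atom 4: aromatic c, 2 neighbours → 1 H
  atom 5: aromatic c, 2 neighbours → 1 H
  atom 6: aromatic c, 3 neighbours → 0 H
  atom 7: O, bond orders sum to 1 (valence 2) → 1 H
  atom 8: aromatic c, 2 neighbours → 1 H
  atom 9: aromatic c, 2 neighbours → 1 H
Total hydrogens: 10.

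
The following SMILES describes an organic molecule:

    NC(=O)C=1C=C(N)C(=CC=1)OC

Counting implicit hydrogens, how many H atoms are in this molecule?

Walk through each heavy atom and fill implicit hydrogens from standard valence (C 4, N 3, O 2, S 2, halogen 1):
  atom 1: N, bond orders sum to 1 (valence 3) → 2 H
  atom 2: C, bond orders sum to 4 (valence 4) → 0 H
  atom 3: O, bond orders sum to 2 (valence 2) → 0 H
  atom 4: C, bond orders sum to 4 (valence 4) → 0 H
  atom 5: C, bond orders sum to 3 (valence 4) → 1 H
  atom 6: C, bond orders sum to 4 (valence 4) → 0 H
  atom 7: N, bond orders sum to 1 (valence 3) → 2 H
  atom 8: C, bond orders sum to 4 (valence 4) → 0 H
  atom 9: C, bond orders sum to 3 (valence 4) → 1 H
  atom 10: C, bond orders sum to 3 (valence 4) → 1 H
  atom 11: O, bond orders sum to 2 (valence 2) → 0 H
  atom 12: C, bond orders sum to 1 (valence 4) → 3 H
Total hydrogens: 10.

10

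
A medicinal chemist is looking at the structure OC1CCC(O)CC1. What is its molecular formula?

Walk through each heavy atom and fill implicit hydrogens from standard valence (C 4, N 3, O 2, S 2, halogen 1):
  atom 1: O, bond orders sum to 1 (valence 2) → 1 H
  atom 2: C, bond orders sum to 3 (valence 4) → 1 H
  atom 3: C, bond orders sum to 2 (valence 4) → 2 H
  atom 4: C, bond orders sum to 2 (valence 4) → 2 H
  atom 5: C, bond orders sum to 3 (valence 4) → 1 H
  atom 6: O, bond orders sum to 1 (valence 2) → 1 H
  atom 7: C, bond orders sum to 2 (valence 4) → 2 H
  atom 8: C, bond orders sum to 2 (valence 4) → 2 H
Totals → C:6, H:12, O:2.
In Hill order: C6H12O2.

C6H12O2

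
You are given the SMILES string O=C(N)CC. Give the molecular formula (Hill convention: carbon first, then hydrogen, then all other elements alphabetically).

Walk through each heavy atom and fill implicit hydrogens from standard valence (C 4, N 3, O 2, S 2, halogen 1):
  atom 1: O, bond orders sum to 2 (valence 2) → 0 H
  atom 2: C, bond orders sum to 4 (valence 4) → 0 H
  atom 3: N, bond orders sum to 1 (valence 3) → 2 H
  atom 4: C, bond orders sum to 2 (valence 4) → 2 H
  atom 5: C, bond orders sum to 1 (valence 4) → 3 H
Totals → C:3, H:7, N:1, O:1.

C3H7NO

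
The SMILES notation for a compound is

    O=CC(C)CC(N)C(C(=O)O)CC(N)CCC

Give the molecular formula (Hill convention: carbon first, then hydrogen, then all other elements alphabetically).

Walk through each heavy atom and fill implicit hydrogens from standard valence (C 4, N 3, O 2, S 2, halogen 1):
  atom 1: O, bond orders sum to 2 (valence 2) → 0 H
  atom 2: C, bond orders sum to 3 (valence 4) → 1 H
  atom 3: C, bond orders sum to 3 (valence 4) → 1 H
  atom 4: C, bond orders sum to 1 (valence 4) → 3 H
  atom 5: C, bond orders sum to 2 (valence 4) → 2 H
  atom 6: C, bond orders sum to 3 (valence 4) → 1 H
  atom 7: N, bond orders sum to 1 (valence 3) → 2 H
  atom 8: C, bond orders sum to 3 (valence 4) → 1 H
  atom 9: C, bond orders sum to 4 (valence 4) → 0 H
  atom 10: O, bond orders sum to 2 (valence 2) → 0 H
  atom 11: O, bond orders sum to 1 (valence 2) → 1 H
  atom 12: C, bond orders sum to 2 (valence 4) → 2 H
  atom 13: C, bond orders sum to 3 (valence 4) → 1 H
  atom 14: N, bond orders sum to 1 (valence 3) → 2 H
  atom 15: C, bond orders sum to 2 (valence 4) → 2 H
  atom 16: C, bond orders sum to 2 (valence 4) → 2 H
  atom 17: C, bond orders sum to 1 (valence 4) → 3 H
Totals → C:12, H:24, N:2, O:3.

C12H24N2O3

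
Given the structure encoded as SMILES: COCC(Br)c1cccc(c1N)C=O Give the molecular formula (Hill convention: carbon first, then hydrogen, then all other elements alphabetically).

C10H12BrNO2

Walk through each heavy atom and fill implicit hydrogens from standard valence (C 4, N 3, O 2, S 2, halogen 1); for lowercase aromatic atoms, an aromatic c carries 1 H when it has two neighbours and 0 H with three, and aromatic n carries 0 H:
  atom 1: C, bond orders sum to 1 (valence 4) → 3 H
  atom 2: O, bond orders sum to 2 (valence 2) → 0 H
  atom 3: C, bond orders sum to 2 (valence 4) → 2 H
  atom 4: C, bond orders sum to 3 (valence 4) → 1 H
  atom 5: Br (halogen, monovalent) → 0 H
  atom 6: aromatic c, 3 neighbours → 0 H
  atom 7: aromatic c, 2 neighbours → 1 H
  atom 8: aromatic c, 2 neighbours → 1 H
  atom 9: aromatic c, 2 neighbours → 1 H
  atom 10: aromatic c, 3 neighbours → 0 H
  atom 11: aromatic c, 3 neighbours → 0 H
  atom 12: N, bond orders sum to 1 (valence 3) → 2 H
  atom 13: C, bond orders sum to 3 (valence 4) → 1 H
  atom 14: O, bond orders sum to 2 (valence 2) → 0 H
Totals → C:10, H:12, Br:1, N:1, O:2.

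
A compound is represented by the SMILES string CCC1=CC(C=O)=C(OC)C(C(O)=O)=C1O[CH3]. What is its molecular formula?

Walk through each heavy atom and fill implicit hydrogens from standard valence (C 4, N 3, O 2, S 2, halogen 1):
  atom 1: C, bond orders sum to 1 (valence 4) → 3 H
  atom 2: C, bond orders sum to 2 (valence 4) → 2 H
  atom 3: C, bond orders sum to 4 (valence 4) → 0 H
  atom 4: C, bond orders sum to 3 (valence 4) → 1 H
  atom 5: C, bond orders sum to 4 (valence 4) → 0 H
  atom 6: C, bond orders sum to 3 (valence 4) → 1 H
  atom 7: O, bond orders sum to 2 (valence 2) → 0 H
  atom 8: C, bond orders sum to 4 (valence 4) → 0 H
  atom 9: O, bond orders sum to 2 (valence 2) → 0 H
  atom 10: C, bond orders sum to 1 (valence 4) → 3 H
  atom 11: C, bond orders sum to 4 (valence 4) → 0 H
  atom 12: C, bond orders sum to 4 (valence 4) → 0 H
  atom 13: O, bond orders sum to 1 (valence 2) → 1 H
  atom 14: O, bond orders sum to 2 (valence 2) → 0 H
  atom 15: C, bond orders sum to 4 (valence 4) → 0 H
  atom 16: O, bond orders sum to 2 (valence 2) → 0 H
  atom 17: C with explicit H count 3
Totals → C:12, H:14, O:5.

C12H14O5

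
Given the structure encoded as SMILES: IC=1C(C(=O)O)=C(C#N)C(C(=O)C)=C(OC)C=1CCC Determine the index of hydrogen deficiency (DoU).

8

Degree of unsaturation = (number of rings) + (number of π bonds).
Ring closures in the SMILES: 1.
π bonds: 5 double bonds (each 1 DoU), 1 triple bond (each 2 DoU) → 7 DoU from unsaturation.
Total DoU = 1 + 7 = 8.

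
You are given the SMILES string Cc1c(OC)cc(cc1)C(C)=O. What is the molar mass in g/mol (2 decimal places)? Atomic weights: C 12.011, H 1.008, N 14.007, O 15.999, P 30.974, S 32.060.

164.20 g/mol

First, the molecular formula is C10H12O2 (counting implicit H from valence).
  C: 10 × 12.011 = 120.110
  H: 12 × 1.008 = 12.096
  O: 2 × 15.999 = 31.998
Sum: 10×12.011 + 12×1.008 + 2×15.999 = 164.204 → 164.20 g/mol.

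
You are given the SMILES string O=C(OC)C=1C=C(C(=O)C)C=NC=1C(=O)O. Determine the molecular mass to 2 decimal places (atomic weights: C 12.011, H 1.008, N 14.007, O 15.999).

223.18 g/mol

First, the molecular formula is C10H9NO5 (counting implicit H from valence).
  C: 10 × 12.011 = 120.110
  H: 9 × 1.008 = 9.072
  N: 1 × 14.007 = 14.007
  O: 5 × 15.999 = 79.995
Sum: 10×12.011 + 9×1.008 + 1×14.007 + 5×15.999 = 223.184 → 223.18 g/mol.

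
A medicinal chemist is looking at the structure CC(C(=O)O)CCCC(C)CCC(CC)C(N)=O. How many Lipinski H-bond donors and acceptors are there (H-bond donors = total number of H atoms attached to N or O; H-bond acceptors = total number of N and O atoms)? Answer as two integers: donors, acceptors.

Donors: find every N or O and count the H atoms it carries.
  atom 4 (O): bond orders sum to 2 → 0 H
  atom 5 (O): bond orders sum to 1 → 1 H
  atom 17 (N): bond orders sum to 1 → 2 H
  atom 18 (O): bond orders sum to 2 → 0 H
Lipinski HBD = 3.
Acceptors: N atoms = 1, O atoms = 3 → HBA = 4.

3, 4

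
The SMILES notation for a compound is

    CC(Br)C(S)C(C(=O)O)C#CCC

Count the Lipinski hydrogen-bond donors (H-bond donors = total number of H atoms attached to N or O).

1

Donors: find every N or O and count the H atoms it carries.
  atom 8 (O): bond orders sum to 2 → 0 H
  atom 9 (O): bond orders sum to 1 → 1 H
Lipinski HBD = 1.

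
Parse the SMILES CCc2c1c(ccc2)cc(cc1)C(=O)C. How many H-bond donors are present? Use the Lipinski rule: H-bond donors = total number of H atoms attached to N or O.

0

Donors: find every N or O and count the H atoms it carries.
  atom 14 (O): bond orders sum to 2 → 0 H
Lipinski HBD = 0.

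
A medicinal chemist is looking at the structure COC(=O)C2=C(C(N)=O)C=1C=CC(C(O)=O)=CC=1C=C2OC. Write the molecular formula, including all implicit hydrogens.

Walk through each heavy atom and fill implicit hydrogens from standard valence (C 4, N 3, O 2, S 2, halogen 1):
  atom 1: C, bond orders sum to 1 (valence 4) → 3 H
  atom 2: O, bond orders sum to 2 (valence 2) → 0 H
  atom 3: C, bond orders sum to 4 (valence 4) → 0 H
  atom 4: O, bond orders sum to 2 (valence 2) → 0 H
  atom 5: C, bond orders sum to 4 (valence 4) → 0 H
  atom 6: C, bond orders sum to 4 (valence 4) → 0 H
  atom 7: C, bond orders sum to 4 (valence 4) → 0 H
  atom 8: N, bond orders sum to 1 (valence 3) → 2 H
  atom 9: O, bond orders sum to 2 (valence 2) → 0 H
  atom 10: C, bond orders sum to 4 (valence 4) → 0 H
  atom 11: C, bond orders sum to 3 (valence 4) → 1 H
  atom 12: C, bond orders sum to 3 (valence 4) → 1 H
  atom 13: C, bond orders sum to 4 (valence 4) → 0 H
  atom 14: C, bond orders sum to 4 (valence 4) → 0 H
  atom 15: O, bond orders sum to 1 (valence 2) → 1 H
  atom 16: O, bond orders sum to 2 (valence 2) → 0 H
  atom 17: C, bond orders sum to 3 (valence 4) → 1 H
  atom 18: C, bond orders sum to 4 (valence 4) → 0 H
  atom 19: C, bond orders sum to 3 (valence 4) → 1 H
  atom 20: C, bond orders sum to 4 (valence 4) → 0 H
  atom 21: O, bond orders sum to 2 (valence 2) → 0 H
  atom 22: C, bond orders sum to 1 (valence 4) → 3 H
Totals → C:15, H:13, N:1, O:6.
In Hill order: C15H13NO6.

C15H13NO6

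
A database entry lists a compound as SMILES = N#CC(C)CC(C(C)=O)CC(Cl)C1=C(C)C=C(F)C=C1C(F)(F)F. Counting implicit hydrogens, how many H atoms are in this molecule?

Walk through each heavy atom and fill implicit hydrogens from standard valence (C 4, N 3, O 2, S 2, halogen 1):
  atom 1: N, bond orders sum to 3 (valence 3) → 0 H
  atom 2: C, bond orders sum to 4 (valence 4) → 0 H
  atom 3: C, bond orders sum to 3 (valence 4) → 1 H
  atom 4: C, bond orders sum to 1 (valence 4) → 3 H
  atom 5: C, bond orders sum to 2 (valence 4) → 2 H
  atom 6: C, bond orders sum to 3 (valence 4) → 1 H
  atom 7: C, bond orders sum to 4 (valence 4) → 0 H
  atom 8: C, bond orders sum to 1 (valence 4) → 3 H
  atom 9: O, bond orders sum to 2 (valence 2) → 0 H
  atom 10: C, bond orders sum to 2 (valence 4) → 2 H
  atom 11: C, bond orders sum to 3 (valence 4) → 1 H
  atom 12: Cl (halogen, monovalent) → 0 H
  atom 13: C, bond orders sum to 4 (valence 4) → 0 H
  atom 14: C, bond orders sum to 4 (valence 4) → 0 H
  atom 15: C, bond orders sum to 1 (valence 4) → 3 H
  atom 16: C, bond orders sum to 3 (valence 4) → 1 H
  atom 17: C, bond orders sum to 4 (valence 4) → 0 H
  atom 18: F (halogen, monovalent) → 0 H
  atom 19: C, bond orders sum to 3 (valence 4) → 1 H
  atom 20: C, bond orders sum to 4 (valence 4) → 0 H
  atom 21: C, bond orders sum to 4 (valence 4) → 0 H
  atom 22: F (halogen, monovalent) → 0 H
  atom 23: F (halogen, monovalent) → 0 H
  atom 24: F (halogen, monovalent) → 0 H
Total hydrogens: 18.

18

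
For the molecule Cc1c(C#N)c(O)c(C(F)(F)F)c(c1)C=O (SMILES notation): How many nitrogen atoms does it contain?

1

Scan the SMILES for N atoms (remember two-letter symbols like Cl and Br are single atoms).
Nitrogen count: 1.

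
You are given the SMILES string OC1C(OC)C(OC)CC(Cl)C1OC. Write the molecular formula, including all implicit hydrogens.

Walk through each heavy atom and fill implicit hydrogens from standard valence (C 4, N 3, O 2, S 2, halogen 1):
  atom 1: O, bond orders sum to 1 (valence 2) → 1 H
  atom 2: C, bond orders sum to 3 (valence 4) → 1 H
  atom 3: C, bond orders sum to 3 (valence 4) → 1 H
  atom 4: O, bond orders sum to 2 (valence 2) → 0 H
  atom 5: C, bond orders sum to 1 (valence 4) → 3 H
  atom 6: C, bond orders sum to 3 (valence 4) → 1 H
  atom 7: O, bond orders sum to 2 (valence 2) → 0 H
  atom 8: C, bond orders sum to 1 (valence 4) → 3 H
  atom 9: C, bond orders sum to 2 (valence 4) → 2 H
  atom 10: C, bond orders sum to 3 (valence 4) → 1 H
  atom 11: Cl (halogen, monovalent) → 0 H
  atom 12: C, bond orders sum to 3 (valence 4) → 1 H
  atom 13: O, bond orders sum to 2 (valence 2) → 0 H
  atom 14: C, bond orders sum to 1 (valence 4) → 3 H
Totals → C:9, H:17, Cl:1, O:4.

C9H17ClO4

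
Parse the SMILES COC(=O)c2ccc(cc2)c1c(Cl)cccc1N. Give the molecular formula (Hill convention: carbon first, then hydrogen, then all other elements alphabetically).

Walk through each heavy atom and fill implicit hydrogens from standard valence (C 4, N 3, O 2, S 2, halogen 1); for lowercase aromatic atoms, an aromatic c carries 1 H when it has two neighbours and 0 H with three, and aromatic n carries 0 H:
  atom 1: C, bond orders sum to 1 (valence 4) → 3 H
  atom 2: O, bond orders sum to 2 (valence 2) → 0 H
  atom 3: C, bond orders sum to 4 (valence 4) → 0 H
  atom 4: O, bond orders sum to 2 (valence 2) → 0 H
  atom 5: aromatic c, 3 neighbours → 0 H
  atom 6: aromatic c, 2 neighbours → 1 H
  atom 7: aromatic c, 2 neighbours → 1 H
  atom 8: aromatic c, 3 neighbours → 0 H
  atom 9: aromatic c, 2 neighbours → 1 H
  atom 10: aromatic c, 2 neighbours → 1 H
  atom 11: aromatic c, 3 neighbours → 0 H
  atom 12: aromatic c, 3 neighbours → 0 H
  atom 13: Cl (halogen, monovalent) → 0 H
  atom 14: aromatic c, 2 neighbours → 1 H
  atom 15: aromatic c, 2 neighbours → 1 H
  atom 16: aromatic c, 2 neighbours → 1 H
  atom 17: aromatic c, 3 neighbours → 0 H
  atom 18: N, bond orders sum to 1 (valence 3) → 2 H
Totals → C:14, H:12, Cl:1, N:1, O:2.

C14H12ClNO2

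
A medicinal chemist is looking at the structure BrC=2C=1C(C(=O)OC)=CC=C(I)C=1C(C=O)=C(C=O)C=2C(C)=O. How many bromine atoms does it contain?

Scan the SMILES for Br atoms (remember two-letter symbols like Cl and Br are single atoms).
Bromine count: 1.

1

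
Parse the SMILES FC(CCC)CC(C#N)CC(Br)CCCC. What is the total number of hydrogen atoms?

Walk through each heavy atom and fill implicit hydrogens from standard valence (C 4, N 3, O 2, S 2, halogen 1):
  atom 1: F (halogen, monovalent) → 0 H
  atom 2: C, bond orders sum to 3 (valence 4) → 1 H
  atom 3: C, bond orders sum to 2 (valence 4) → 2 H
  atom 4: C, bond orders sum to 2 (valence 4) → 2 H
  atom 5: C, bond orders sum to 1 (valence 4) → 3 H
  atom 6: C, bond orders sum to 2 (valence 4) → 2 H
  atom 7: C, bond orders sum to 3 (valence 4) → 1 H
  atom 8: C, bond orders sum to 4 (valence 4) → 0 H
  atom 9: N, bond orders sum to 3 (valence 3) → 0 H
  atom 10: C, bond orders sum to 2 (valence 4) → 2 H
  atom 11: C, bond orders sum to 3 (valence 4) → 1 H
  atom 12: Br (halogen, monovalent) → 0 H
  atom 13: C, bond orders sum to 2 (valence 4) → 2 H
  atom 14: C, bond orders sum to 2 (valence 4) → 2 H
  atom 15: C, bond orders sum to 2 (valence 4) → 2 H
  atom 16: C, bond orders sum to 1 (valence 4) → 3 H
Total hydrogens: 23.

23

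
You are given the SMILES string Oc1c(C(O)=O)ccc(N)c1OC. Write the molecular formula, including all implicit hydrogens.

Walk through each heavy atom and fill implicit hydrogens from standard valence (C 4, N 3, O 2, S 2, halogen 1); for lowercase aromatic atoms, an aromatic c carries 1 H when it has two neighbours and 0 H with three, and aromatic n carries 0 H:
  atom 1: O, bond orders sum to 1 (valence 2) → 1 H
  atom 2: aromatic c, 3 neighbours → 0 H
  atom 3: aromatic c, 3 neighbours → 0 H
  atom 4: C, bond orders sum to 4 (valence 4) → 0 H
  atom 5: O, bond orders sum to 1 (valence 2) → 1 H
  atom 6: O, bond orders sum to 2 (valence 2) → 0 H
  atom 7: aromatic c, 2 neighbours → 1 H
  atom 8: aromatic c, 2 neighbours → 1 H
  atom 9: aromatic c, 3 neighbours → 0 H
  atom 10: N, bond orders sum to 1 (valence 3) → 2 H
  atom 11: aromatic c, 3 neighbours → 0 H
  atom 12: O, bond orders sum to 2 (valence 2) → 0 H
  atom 13: C, bond orders sum to 1 (valence 4) → 3 H
Totals → C:8, H:9, N:1, O:4.
In Hill order: C8H9NO4.

C8H9NO4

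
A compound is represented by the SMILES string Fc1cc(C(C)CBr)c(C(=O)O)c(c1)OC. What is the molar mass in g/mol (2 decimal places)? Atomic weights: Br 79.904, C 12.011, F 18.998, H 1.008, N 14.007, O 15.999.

First, the molecular formula is C11H12BrFO3 (counting implicit H from valence).
  Br: 1 × 79.904 = 79.904
  C: 11 × 12.011 = 132.121
  F: 1 × 18.998 = 18.998
  H: 12 × 1.008 = 12.096
  O: 3 × 15.999 = 47.997
Sum: 1×79.904 + 11×12.011 + 1×18.998 + 12×1.008 + 3×15.999 = 291.116 → 291.12 g/mol.

291.12 g/mol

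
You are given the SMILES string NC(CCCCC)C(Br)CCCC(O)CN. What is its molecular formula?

C12H27BrN2O

Walk through each heavy atom and fill implicit hydrogens from standard valence (C 4, N 3, O 2, S 2, halogen 1):
  atom 1: N, bond orders sum to 1 (valence 3) → 2 H
  atom 2: C, bond orders sum to 3 (valence 4) → 1 H
  atom 3: C, bond orders sum to 2 (valence 4) → 2 H
  atom 4: C, bond orders sum to 2 (valence 4) → 2 H
  atom 5: C, bond orders sum to 2 (valence 4) → 2 H
  atom 6: C, bond orders sum to 2 (valence 4) → 2 H
  atom 7: C, bond orders sum to 1 (valence 4) → 3 H
  atom 8: C, bond orders sum to 3 (valence 4) → 1 H
  atom 9: Br (halogen, monovalent) → 0 H
  atom 10: C, bond orders sum to 2 (valence 4) → 2 H
  atom 11: C, bond orders sum to 2 (valence 4) → 2 H
  atom 12: C, bond orders sum to 2 (valence 4) → 2 H
  atom 13: C, bond orders sum to 3 (valence 4) → 1 H
  atom 14: O, bond orders sum to 1 (valence 2) → 1 H
  atom 15: C, bond orders sum to 2 (valence 4) → 2 H
  atom 16: N, bond orders sum to 1 (valence 3) → 2 H
Totals → C:12, H:27, Br:1, N:2, O:1.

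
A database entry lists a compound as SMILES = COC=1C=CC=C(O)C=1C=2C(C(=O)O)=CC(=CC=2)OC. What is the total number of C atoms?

Count every carbon token in the SMILES (each C, including those in ring-closure positions and inside branches).
Carbon count: 15.

15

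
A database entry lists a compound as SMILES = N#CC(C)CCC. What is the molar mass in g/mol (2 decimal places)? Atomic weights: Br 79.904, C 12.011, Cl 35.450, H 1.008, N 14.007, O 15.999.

First, the molecular formula is C6H11N (counting implicit H from valence).
  C: 6 × 12.011 = 72.066
  H: 11 × 1.008 = 11.088
  N: 1 × 14.007 = 14.007
Sum: 6×12.011 + 11×1.008 + 1×14.007 = 97.161 → 97.16 g/mol.

97.16 g/mol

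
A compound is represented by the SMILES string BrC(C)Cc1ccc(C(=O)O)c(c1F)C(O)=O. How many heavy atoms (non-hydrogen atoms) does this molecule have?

17

Every atom symbol written in the SMILES (organic subset) is one heavy atom; implicit H are not written.
Heavy atoms by element → Br:1, C:11, F:1, O:4.
Total: 17.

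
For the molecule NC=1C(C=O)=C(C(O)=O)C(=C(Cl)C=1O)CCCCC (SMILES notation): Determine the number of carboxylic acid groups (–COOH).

1

The carboxylic acid motif appears at heavy-atom position 7 in the SMILES.
Other groups present: 1 aldehyde, 1 hydroxyl, 1 primary amine.
Carboxylic acid count: 1.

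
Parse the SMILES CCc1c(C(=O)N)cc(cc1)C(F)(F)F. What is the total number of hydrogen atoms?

10

Walk through each heavy atom and fill implicit hydrogens from standard valence (C 4, N 3, O 2, S 2, halogen 1); for lowercase aromatic atoms, an aromatic c carries 1 H when it has two neighbours and 0 H with three, and aromatic n carries 0 H:
  atom 1: C, bond orders sum to 1 (valence 4) → 3 H
  atom 2: C, bond orders sum to 2 (valence 4) → 2 H
  atom 3: aromatic c, 3 neighbours → 0 H
  atom 4: aromatic c, 3 neighbours → 0 H
  atom 5: C, bond orders sum to 4 (valence 4) → 0 H
  atom 6: O, bond orders sum to 2 (valence 2) → 0 H
  atom 7: N, bond orders sum to 1 (valence 3) → 2 H
  atom 8: aromatic c, 2 neighbours → 1 H
  atom 9: aromatic c, 3 neighbours → 0 H
  atom 10: aromatic c, 2 neighbours → 1 H
  atom 11: aromatic c, 2 neighbours → 1 H
  atom 12: C, bond orders sum to 4 (valence 4) → 0 H
  atom 13: F (halogen, monovalent) → 0 H
  atom 14: F (halogen, monovalent) → 0 H
  atom 15: F (halogen, monovalent) → 0 H
Total hydrogens: 10.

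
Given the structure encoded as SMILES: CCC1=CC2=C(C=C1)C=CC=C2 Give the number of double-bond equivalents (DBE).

Molecular formula: C12H12.
DoU = (2C + 2 + N − H − X) / 2, where X is the halogen count and O/S are ignored.
    = (2·12 + 2 + 0 − 12 − 0) / 2 = 14 / 2 = 7.

7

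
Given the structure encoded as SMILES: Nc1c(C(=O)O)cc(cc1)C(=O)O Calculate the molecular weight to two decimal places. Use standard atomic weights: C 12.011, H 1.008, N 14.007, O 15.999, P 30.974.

181.15 g/mol

First, the molecular formula is C8H7NO4 (counting implicit H from valence).
  C: 8 × 12.011 = 96.088
  H: 7 × 1.008 = 7.056
  N: 1 × 14.007 = 14.007
  O: 4 × 15.999 = 63.996
Sum: 8×12.011 + 7×1.008 + 1×14.007 + 4×15.999 = 181.147 → 181.15 g/mol.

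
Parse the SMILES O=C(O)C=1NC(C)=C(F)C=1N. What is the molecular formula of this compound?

C6H7FN2O2

Walk through each heavy atom and fill implicit hydrogens from standard valence (C 4, N 3, O 2, S 2, halogen 1):
  atom 1: O, bond orders sum to 2 (valence 2) → 0 H
  atom 2: C, bond orders sum to 4 (valence 4) → 0 H
  atom 3: O, bond orders sum to 1 (valence 2) → 1 H
  atom 4: C, bond orders sum to 4 (valence 4) → 0 H
  atom 5: N, bond orders sum to 2 (valence 3) → 1 H
  atom 6: C, bond orders sum to 4 (valence 4) → 0 H
  atom 7: C, bond orders sum to 1 (valence 4) → 3 H
  atom 8: C, bond orders sum to 4 (valence 4) → 0 H
  atom 9: F (halogen, monovalent) → 0 H
  atom 10: C, bond orders sum to 4 (valence 4) → 0 H
  atom 11: N, bond orders sum to 1 (valence 3) → 2 H
Totals → C:6, H:7, F:1, N:2, O:2.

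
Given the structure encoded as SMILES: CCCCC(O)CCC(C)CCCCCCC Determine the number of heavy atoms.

17

Every atom symbol written in the SMILES (organic subset) is one heavy atom; implicit H are not written.
Heavy atoms by element → C:16, O:1.
Total: 17.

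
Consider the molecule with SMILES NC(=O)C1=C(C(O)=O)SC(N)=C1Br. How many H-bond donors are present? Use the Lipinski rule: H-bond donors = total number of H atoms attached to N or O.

Donors: find every N or O and count the H atoms it carries.
  atom 1 (N): bond orders sum to 1 → 2 H
  atom 3 (O): bond orders sum to 2 → 0 H
  atom 7 (O): bond orders sum to 1 → 1 H
  atom 8 (O): bond orders sum to 2 → 0 H
  atom 11 (N): bond orders sum to 1 → 2 H
Lipinski HBD = 5.

5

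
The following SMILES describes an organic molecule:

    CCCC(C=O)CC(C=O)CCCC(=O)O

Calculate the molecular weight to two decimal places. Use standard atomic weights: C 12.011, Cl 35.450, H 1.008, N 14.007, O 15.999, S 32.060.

First, the molecular formula is C12H20O4 (counting implicit H from valence).
  C: 12 × 12.011 = 144.132
  H: 20 × 1.008 = 20.160
  O: 4 × 15.999 = 63.996
Sum: 12×12.011 + 20×1.008 + 4×15.999 = 228.288 → 228.29 g/mol.

228.29 g/mol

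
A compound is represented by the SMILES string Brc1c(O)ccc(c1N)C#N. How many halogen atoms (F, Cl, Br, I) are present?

Halogen atoms appear at heavy-atom position 1 (1×Br).
Other groups present: 1 hydroxyl, 1 nitrile, 1 primary amine.
Halogen count: 1.

1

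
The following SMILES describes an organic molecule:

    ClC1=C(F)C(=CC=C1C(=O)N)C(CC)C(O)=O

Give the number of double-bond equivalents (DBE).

Degree of unsaturation = (number of rings) + (number of π bonds).
Ring closures in the SMILES: 1.
π bonds: 5 double bonds (each 1 DoU) → 5 DoU from unsaturation.
Total DoU = 1 + 5 = 6.

6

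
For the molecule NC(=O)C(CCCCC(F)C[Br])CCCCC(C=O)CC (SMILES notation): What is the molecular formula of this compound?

C16H29BrFNO2

Walk through each heavy atom and fill implicit hydrogens from standard valence (C 4, N 3, O 2, S 2, halogen 1):
  atom 1: N, bond orders sum to 1 (valence 3) → 2 H
  atom 2: C, bond orders sum to 4 (valence 4) → 0 H
  atom 3: O, bond orders sum to 2 (valence 2) → 0 H
  atom 4: C, bond orders sum to 3 (valence 4) → 1 H
  atom 5: C, bond orders sum to 2 (valence 4) → 2 H
  atom 6: C, bond orders sum to 2 (valence 4) → 2 H
  atom 7: C, bond orders sum to 2 (valence 4) → 2 H
  atom 8: C, bond orders sum to 2 (valence 4) → 2 H
  atom 9: C, bond orders sum to 3 (valence 4) → 1 H
  atom 10: F (halogen, monovalent) → 0 H
  atom 11: C, bond orders sum to 2 (valence 4) → 2 H
  atom 12: Br with explicit H count 0
  atom 13: C, bond orders sum to 2 (valence 4) → 2 H
  atom 14: C, bond orders sum to 2 (valence 4) → 2 H
  atom 15: C, bond orders sum to 2 (valence 4) → 2 H
  atom 16: C, bond orders sum to 2 (valence 4) → 2 H
  atom 17: C, bond orders sum to 3 (valence 4) → 1 H
  atom 18: C, bond orders sum to 3 (valence 4) → 1 H
  atom 19: O, bond orders sum to 2 (valence 2) → 0 H
  atom 20: C, bond orders sum to 2 (valence 4) → 2 H
  atom 21: C, bond orders sum to 1 (valence 4) → 3 H
Totals → C:16, H:29, Br:1, F:1, N:1, O:2.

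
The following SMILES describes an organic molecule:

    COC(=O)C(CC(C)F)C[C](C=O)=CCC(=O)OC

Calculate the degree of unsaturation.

Degree of unsaturation = (number of rings) + (number of π bonds).
Ring closures in the SMILES: 0.
π bonds: 4 double bonds (each 1 DoU) → 4 DoU from unsaturation.
Total DoU = 0 + 4 = 4.

4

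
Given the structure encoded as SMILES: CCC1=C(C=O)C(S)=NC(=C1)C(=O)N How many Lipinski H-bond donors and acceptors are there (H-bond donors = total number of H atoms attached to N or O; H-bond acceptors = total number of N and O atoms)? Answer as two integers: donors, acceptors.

Donors: find every N or O and count the H atoms it carries.
  atom 6 (O): bond orders sum to 2 → 0 H
  atom 9 (N): bond orders sum to 3 → 0 H
  atom 13 (O): bond orders sum to 2 → 0 H
  atom 14 (N): bond orders sum to 1 → 2 H
Lipinski HBD = 2.
Acceptors: N atoms = 2, O atoms = 2 → HBA = 4.

2, 4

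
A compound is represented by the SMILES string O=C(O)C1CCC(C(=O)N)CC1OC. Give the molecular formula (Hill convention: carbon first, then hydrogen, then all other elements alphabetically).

Walk through each heavy atom and fill implicit hydrogens from standard valence (C 4, N 3, O 2, S 2, halogen 1):
  atom 1: O, bond orders sum to 2 (valence 2) → 0 H
  atom 2: C, bond orders sum to 4 (valence 4) → 0 H
  atom 3: O, bond orders sum to 1 (valence 2) → 1 H
  atom 4: C, bond orders sum to 3 (valence 4) → 1 H
  atom 5: C, bond orders sum to 2 (valence 4) → 2 H
  atom 6: C, bond orders sum to 2 (valence 4) → 2 H
  atom 7: C, bond orders sum to 3 (valence 4) → 1 H
  atom 8: C, bond orders sum to 4 (valence 4) → 0 H
  atom 9: O, bond orders sum to 2 (valence 2) → 0 H
  atom 10: N, bond orders sum to 1 (valence 3) → 2 H
  atom 11: C, bond orders sum to 2 (valence 4) → 2 H
  atom 12: C, bond orders sum to 3 (valence 4) → 1 H
  atom 13: O, bond orders sum to 2 (valence 2) → 0 H
  atom 14: C, bond orders sum to 1 (valence 4) → 3 H
Totals → C:9, H:15, N:1, O:4.
In Hill order: C9H15NO4.

C9H15NO4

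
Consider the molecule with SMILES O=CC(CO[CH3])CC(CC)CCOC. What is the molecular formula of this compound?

Walk through each heavy atom and fill implicit hydrogens from standard valence (C 4, N 3, O 2, S 2, halogen 1):
  atom 1: O, bond orders sum to 2 (valence 2) → 0 H
  atom 2: C, bond orders sum to 3 (valence 4) → 1 H
  atom 3: C, bond orders sum to 3 (valence 4) → 1 H
  atom 4: C, bond orders sum to 2 (valence 4) → 2 H
  atom 5: O, bond orders sum to 2 (valence 2) → 0 H
  atom 6: C with explicit H count 3
  atom 7: C, bond orders sum to 2 (valence 4) → 2 H
  atom 8: C, bond orders sum to 3 (valence 4) → 1 H
  atom 9: C, bond orders sum to 2 (valence 4) → 2 H
  atom 10: C, bond orders sum to 1 (valence 4) → 3 H
  atom 11: C, bond orders sum to 2 (valence 4) → 2 H
  atom 12: C, bond orders sum to 2 (valence 4) → 2 H
  atom 13: O, bond orders sum to 2 (valence 2) → 0 H
  atom 14: C, bond orders sum to 1 (valence 4) → 3 H
Totals → C:11, H:22, O:3.

C11H22O3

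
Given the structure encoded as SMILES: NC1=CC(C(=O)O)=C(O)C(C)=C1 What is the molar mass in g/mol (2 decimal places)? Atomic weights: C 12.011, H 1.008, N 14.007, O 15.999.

First, the molecular formula is C8H9NO3 (counting implicit H from valence).
  C: 8 × 12.011 = 96.088
  H: 9 × 1.008 = 9.072
  N: 1 × 14.007 = 14.007
  O: 3 × 15.999 = 47.997
Sum: 8×12.011 + 9×1.008 + 1×14.007 + 3×15.999 = 167.164 → 167.16 g/mol.

167.16 g/mol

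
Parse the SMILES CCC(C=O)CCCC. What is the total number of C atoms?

Count every carbon token in the SMILES (each C, including those in ring-closure positions and inside branches).
Carbon count: 8.

8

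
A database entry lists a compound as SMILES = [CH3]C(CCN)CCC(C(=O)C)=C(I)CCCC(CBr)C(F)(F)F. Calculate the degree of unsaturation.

2

Degree of unsaturation = (number of rings) + (number of π bonds).
Ring closures in the SMILES: 0.
π bonds: 2 double bonds (each 1 DoU) → 2 DoU from unsaturation.
Total DoU = 0 + 2 = 2.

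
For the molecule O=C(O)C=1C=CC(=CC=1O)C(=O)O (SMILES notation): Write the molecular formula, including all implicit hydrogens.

C8H6O5

Walk through each heavy atom and fill implicit hydrogens from standard valence (C 4, N 3, O 2, S 2, halogen 1):
  atom 1: O, bond orders sum to 2 (valence 2) → 0 H
  atom 2: C, bond orders sum to 4 (valence 4) → 0 H
  atom 3: O, bond orders sum to 1 (valence 2) → 1 H
  atom 4: C, bond orders sum to 4 (valence 4) → 0 H
  atom 5: C, bond orders sum to 3 (valence 4) → 1 H
  atom 6: C, bond orders sum to 3 (valence 4) → 1 H
  atom 7: C, bond orders sum to 4 (valence 4) → 0 H
  atom 8: C, bond orders sum to 3 (valence 4) → 1 H
  atom 9: C, bond orders sum to 4 (valence 4) → 0 H
  atom 10: O, bond orders sum to 1 (valence 2) → 1 H
  atom 11: C, bond orders sum to 4 (valence 4) → 0 H
  atom 12: O, bond orders sum to 2 (valence 2) → 0 H
  atom 13: O, bond orders sum to 1 (valence 2) → 1 H
Totals → C:8, H:6, O:5.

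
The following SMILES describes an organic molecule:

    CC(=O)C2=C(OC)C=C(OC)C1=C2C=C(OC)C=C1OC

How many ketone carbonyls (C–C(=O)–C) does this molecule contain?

The ketone motif appears at heavy-atom position 2 in the SMILES.
Other groups present: 4 ether.
Ketone count: 1.

1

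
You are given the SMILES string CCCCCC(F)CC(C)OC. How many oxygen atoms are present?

1

Scan the SMILES for O atoms (remember two-letter symbols like Cl and Br are single atoms).
Oxygen count: 1.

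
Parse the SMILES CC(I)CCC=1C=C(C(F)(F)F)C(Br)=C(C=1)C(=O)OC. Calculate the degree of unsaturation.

5

Degree of unsaturation = (number of rings) + (number of π bonds).
Ring closures in the SMILES: 1.
π bonds: 4 double bonds (each 1 DoU) → 4 DoU from unsaturation.
Total DoU = 1 + 4 = 5.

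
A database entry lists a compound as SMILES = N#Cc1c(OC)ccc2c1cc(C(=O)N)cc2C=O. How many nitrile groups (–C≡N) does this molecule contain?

1

The nitrile motif appears at heavy-atom position 2 in the SMILES.
Other groups present: 1 aldehyde, 1 amide, 1 ether.
Nitrile count: 1.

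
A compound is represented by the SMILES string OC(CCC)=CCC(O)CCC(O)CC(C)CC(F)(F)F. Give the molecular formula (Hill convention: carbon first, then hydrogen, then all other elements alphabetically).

C15H27F3O3

Walk through each heavy atom and fill implicit hydrogens from standard valence (C 4, N 3, O 2, S 2, halogen 1):
  atom 1: O, bond orders sum to 1 (valence 2) → 1 H
  atom 2: C, bond orders sum to 4 (valence 4) → 0 H
  atom 3: C, bond orders sum to 2 (valence 4) → 2 H
  atom 4: C, bond orders sum to 2 (valence 4) → 2 H
  atom 5: C, bond orders sum to 1 (valence 4) → 3 H
  atom 6: C, bond orders sum to 3 (valence 4) → 1 H
  atom 7: C, bond orders sum to 2 (valence 4) → 2 H
  atom 8: C, bond orders sum to 3 (valence 4) → 1 H
  atom 9: O, bond orders sum to 1 (valence 2) → 1 H
  atom 10: C, bond orders sum to 2 (valence 4) → 2 H
  atom 11: C, bond orders sum to 2 (valence 4) → 2 H
  atom 12: C, bond orders sum to 3 (valence 4) → 1 H
  atom 13: O, bond orders sum to 1 (valence 2) → 1 H
  atom 14: C, bond orders sum to 2 (valence 4) → 2 H
  atom 15: C, bond orders sum to 3 (valence 4) → 1 H
  atom 16: C, bond orders sum to 1 (valence 4) → 3 H
  atom 17: C, bond orders sum to 2 (valence 4) → 2 H
  atom 18: C, bond orders sum to 4 (valence 4) → 0 H
  atom 19: F (halogen, monovalent) → 0 H
  atom 20: F (halogen, monovalent) → 0 H
  atom 21: F (halogen, monovalent) → 0 H
Totals → C:15, H:27, F:3, O:3.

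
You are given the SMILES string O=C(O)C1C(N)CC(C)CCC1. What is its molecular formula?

Walk through each heavy atom and fill implicit hydrogens from standard valence (C 4, N 3, O 2, S 2, halogen 1):
  atom 1: O, bond orders sum to 2 (valence 2) → 0 H
  atom 2: C, bond orders sum to 4 (valence 4) → 0 H
  atom 3: O, bond orders sum to 1 (valence 2) → 1 H
  atom 4: C, bond orders sum to 3 (valence 4) → 1 H
  atom 5: C, bond orders sum to 3 (valence 4) → 1 H
  atom 6: N, bond orders sum to 1 (valence 3) → 2 H
  atom 7: C, bond orders sum to 2 (valence 4) → 2 H
  atom 8: C, bond orders sum to 3 (valence 4) → 1 H
  atom 9: C, bond orders sum to 1 (valence 4) → 3 H
  atom 10: C, bond orders sum to 2 (valence 4) → 2 H
  atom 11: C, bond orders sum to 2 (valence 4) → 2 H
  atom 12: C, bond orders sum to 2 (valence 4) → 2 H
Totals → C:9, H:17, N:1, O:2.

C9H17NO2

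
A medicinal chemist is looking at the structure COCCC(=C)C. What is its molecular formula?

Walk through each heavy atom and fill implicit hydrogens from standard valence (C 4, N 3, O 2, S 2, halogen 1):
  atom 1: C, bond orders sum to 1 (valence 4) → 3 H
  atom 2: O, bond orders sum to 2 (valence 2) → 0 H
  atom 3: C, bond orders sum to 2 (valence 4) → 2 H
  atom 4: C, bond orders sum to 2 (valence 4) → 2 H
  atom 5: C, bond orders sum to 4 (valence 4) → 0 H
  atom 6: C, bond orders sum to 2 (valence 4) → 2 H
  atom 7: C, bond orders sum to 1 (valence 4) → 3 H
Totals → C:6, H:12, O:1.

C6H12O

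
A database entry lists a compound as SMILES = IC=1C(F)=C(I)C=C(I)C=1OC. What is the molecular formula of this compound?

Walk through each heavy atom and fill implicit hydrogens from standard valence (C 4, N 3, O 2, S 2, halogen 1):
  atom 1: I (halogen, monovalent) → 0 H
  atom 2: C, bond orders sum to 4 (valence 4) → 0 H
  atom 3: C, bond orders sum to 4 (valence 4) → 0 H
  atom 4: F (halogen, monovalent) → 0 H
  atom 5: C, bond orders sum to 4 (valence 4) → 0 H
  atom 6: I (halogen, monovalent) → 0 H
  atom 7: C, bond orders sum to 3 (valence 4) → 1 H
  atom 8: C, bond orders sum to 4 (valence 4) → 0 H
  atom 9: I (halogen, monovalent) → 0 H
  atom 10: C, bond orders sum to 4 (valence 4) → 0 H
  atom 11: O, bond orders sum to 2 (valence 2) → 0 H
  atom 12: C, bond orders sum to 1 (valence 4) → 3 H
Totals → C:7, H:4, F:1, I:3, O:1.

C7H4FI3O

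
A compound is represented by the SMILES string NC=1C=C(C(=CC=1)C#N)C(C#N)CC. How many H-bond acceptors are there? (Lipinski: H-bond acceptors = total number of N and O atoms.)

N atoms: 3; O atoms: 0.
Lipinski HBA = 3 + 0 = 3.

3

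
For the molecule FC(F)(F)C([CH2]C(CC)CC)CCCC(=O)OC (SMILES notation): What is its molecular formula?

Walk through each heavy atom and fill implicit hydrogens from standard valence (C 4, N 3, O 2, S 2, halogen 1):
  atom 1: F (halogen, monovalent) → 0 H
  atom 2: C, bond orders sum to 4 (valence 4) → 0 H
  atom 3: F (halogen, monovalent) → 0 H
  atom 4: F (halogen, monovalent) → 0 H
  atom 5: C, bond orders sum to 3 (valence 4) → 1 H
  atom 6: C with explicit H count 2
  atom 7: C, bond orders sum to 3 (valence 4) → 1 H
  atom 8: C, bond orders sum to 2 (valence 4) → 2 H
  atom 9: C, bond orders sum to 1 (valence 4) → 3 H
  atom 10: C, bond orders sum to 2 (valence 4) → 2 H
  atom 11: C, bond orders sum to 1 (valence 4) → 3 H
  atom 12: C, bond orders sum to 2 (valence 4) → 2 H
  atom 13: C, bond orders sum to 2 (valence 4) → 2 H
  atom 14: C, bond orders sum to 2 (valence 4) → 2 H
  atom 15: C, bond orders sum to 4 (valence 4) → 0 H
  atom 16: O, bond orders sum to 2 (valence 2) → 0 H
  atom 17: O, bond orders sum to 2 (valence 2) → 0 H
  atom 18: C, bond orders sum to 1 (valence 4) → 3 H
Totals → C:13, H:23, F:3, O:2.

C13H23F3O2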